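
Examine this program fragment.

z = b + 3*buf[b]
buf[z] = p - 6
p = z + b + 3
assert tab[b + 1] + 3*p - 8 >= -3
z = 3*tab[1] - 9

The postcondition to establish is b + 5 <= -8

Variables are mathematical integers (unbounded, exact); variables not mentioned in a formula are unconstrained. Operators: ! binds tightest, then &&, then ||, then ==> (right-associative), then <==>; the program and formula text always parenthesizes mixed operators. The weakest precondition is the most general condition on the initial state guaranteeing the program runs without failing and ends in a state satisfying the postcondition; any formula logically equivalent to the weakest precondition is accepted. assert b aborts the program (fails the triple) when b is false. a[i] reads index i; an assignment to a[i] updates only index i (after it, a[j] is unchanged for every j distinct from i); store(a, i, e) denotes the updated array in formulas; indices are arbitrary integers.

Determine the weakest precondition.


Working backward. After the program, the postcondition b + 5 <= -8 must hold; in canonical form it is b <= -13.
Before z := 3*tab[1] - 9: b <= -13
Before assert tab[b + 1] + 3*p - 8 >= -3: tab[b + 1] + 3*p >= 5 && b <= -13
Before p := z + b + 3: tab[b + 1] + 3*b + 3*z >= -4 && b <= -13
Before buf[z] := p - 6: tab[b + 1] + 3*b + 3*z >= -4 && b <= -13
Before z := b + 3*buf[b]: 9*buf[b] + tab[b + 1] + 6*b >= -4 && b <= -13
Answer: WP = 9*buf[b] + tab[b + 1] + 6*b >= -4 && b <= -13


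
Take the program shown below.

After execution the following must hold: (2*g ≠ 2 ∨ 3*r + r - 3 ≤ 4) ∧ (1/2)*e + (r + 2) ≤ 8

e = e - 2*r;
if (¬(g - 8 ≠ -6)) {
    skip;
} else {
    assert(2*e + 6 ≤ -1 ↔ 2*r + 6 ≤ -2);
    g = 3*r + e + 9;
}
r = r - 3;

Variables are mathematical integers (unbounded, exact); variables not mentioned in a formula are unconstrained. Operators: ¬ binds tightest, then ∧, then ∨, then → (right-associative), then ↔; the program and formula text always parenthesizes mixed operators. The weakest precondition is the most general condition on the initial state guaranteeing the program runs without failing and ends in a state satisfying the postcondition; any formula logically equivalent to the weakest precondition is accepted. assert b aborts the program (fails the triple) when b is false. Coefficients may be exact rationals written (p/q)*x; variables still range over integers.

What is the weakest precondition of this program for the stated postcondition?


Working backward. After the program, the postcondition (2*g ≠ 2 ∨ 3*r + r - 3 ≤ 4) ∧ (1/2)*e + (r + 2) ≤ 8 must hold; in canonical form it is (2*g ≠ 2 ∨ 4*r ≤ 7) ∧ (1/2)*e + r ≤ 6.
Before r := r - 3: (2*g ≠ 2 ∨ 4*r ≤ 19) ∧ (1/2)*e + r ≤ 9
Then branch requires (2*g ≠ 2 ∨ 4*r ≤ 19) ∧ (1/2)*e + r ≤ 9; else branch requires (2*e ≤ -7 ↔ 2*r ≤ -8) ∧ (2*e + 6*r ≠ -16 ∨ 4*r ≤ 19) ∧ (1/2)*e + r ≤ 9.
Before the if: ((¬(g ≠ 2)) → ((2*g ≠ 2 ∨ 4*r ≤ 19) ∧ (1/2)*e + r ≤ 9)) ∧ (g ≠ 2 → ((2*e ≤ -7 ↔ 2*r ≤ -8) ∧ (2*e + 6*r ≠ -16 ∨ 4*r ≤ 19) ∧ (1/2)*e + r ≤ 9))
Before e := e - 2*r: ((¬(g ≠ 2)) → ((2*g ≠ 2 ∨ 4*r ≤ 19) ∧ (1/2)*e ≤ 9)) ∧ (g ≠ 2 → ((2*e ≤ 4*r - 7 ↔ 2*r ≤ -8) ∧ (2*e + 2*r ≠ -16 ∨ 4*r ≤ 19) ∧ (1/2)*e ≤ 9))
Answer: WP = ((¬(g ≠ 2)) → ((2*g ≠ 2 ∨ 4*r ≤ 19) ∧ (1/2)*e ≤ 9)) ∧ (g ≠ 2 → ((2*e ≤ 4*r - 7 ↔ 2*r ≤ -8) ∧ (2*e + 2*r ≠ -16 ∨ 4*r ≤ 19) ∧ (1/2)*e ≤ 9))


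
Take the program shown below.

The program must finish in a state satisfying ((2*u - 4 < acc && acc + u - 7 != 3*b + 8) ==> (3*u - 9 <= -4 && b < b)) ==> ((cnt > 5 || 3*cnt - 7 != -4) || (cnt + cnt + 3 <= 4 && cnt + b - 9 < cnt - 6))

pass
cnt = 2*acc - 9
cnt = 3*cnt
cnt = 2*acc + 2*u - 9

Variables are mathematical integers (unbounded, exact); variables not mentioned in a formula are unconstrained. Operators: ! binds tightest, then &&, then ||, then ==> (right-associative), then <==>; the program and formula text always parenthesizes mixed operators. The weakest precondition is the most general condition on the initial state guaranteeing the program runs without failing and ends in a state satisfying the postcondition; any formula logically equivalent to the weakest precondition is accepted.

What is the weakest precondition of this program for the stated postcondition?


Working backward. After the program, the postcondition ((2*u - 4 < acc && acc + u - 7 != 3*b + 8) ==> (3*u - 9 <= -4 && b < b)) ==> ((cnt > 5 || 3*cnt - 7 != -4) || (cnt + cnt + 3 <= 4 && cnt + b - 9 < cnt - 6)) must hold; in canonical form it is (!(2*u < acc + 4 && acc + u != 3*b + 15)) ==> (cnt > 5 || 3*cnt != 3 || (2*cnt <= 1 && b < 3)).
Before cnt := 2*acc + 2*u - 9: (!(2*u < acc + 4 && acc + u != 3*b + 15)) ==> (2*acc + 2*u > 14 || 6*acc + 6*u != 30 || (4*acc + 4*u <= 19 && b < 3))
Before cnt := 3*cnt: (!(2*u < acc + 4 && acc + u != 3*b + 15)) ==> (2*acc + 2*u > 14 || 6*acc + 6*u != 30 || (4*acc + 4*u <= 19 && b < 3))
Before cnt := 2*acc - 9: (!(2*u < acc + 4 && acc + u != 3*b + 15)) ==> (2*acc + 2*u > 14 || 6*acc + 6*u != 30 || (4*acc + 4*u <= 19 && b < 3))
Before skip: (!(2*u < acc + 4 && acc + u != 3*b + 15)) ==> (2*acc + 2*u > 14 || 6*acc + 6*u != 30 || (4*acc + 4*u <= 19 && b < 3))
Answer: WP = (!(2*u < acc + 4 && acc + u != 3*b + 15)) ==> (2*acc + 2*u > 14 || 6*acc + 6*u != 30 || (4*acc + 4*u <= 19 && b < 3))


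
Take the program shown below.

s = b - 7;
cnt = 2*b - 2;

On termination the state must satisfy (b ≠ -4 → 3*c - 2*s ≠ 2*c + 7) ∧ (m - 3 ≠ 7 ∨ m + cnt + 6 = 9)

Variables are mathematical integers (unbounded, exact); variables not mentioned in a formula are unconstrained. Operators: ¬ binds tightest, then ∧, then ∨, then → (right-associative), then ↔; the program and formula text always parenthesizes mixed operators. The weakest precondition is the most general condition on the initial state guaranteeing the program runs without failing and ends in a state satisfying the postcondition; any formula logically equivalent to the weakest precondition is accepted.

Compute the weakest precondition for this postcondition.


Working backward. After the program, the postcondition (b ≠ -4 → 3*c - 2*s ≠ 2*c + 7) ∧ (m - 3 ≠ 7 ∨ m + cnt + 6 = 9) must hold; in canonical form it is (b ≠ -4 → c ≠ 2*s + 7) ∧ (m ≠ 10 ∨ cnt + m = 3).
Before cnt := 2*b - 2: (b ≠ -4 → c ≠ 2*s + 7) ∧ (m ≠ 10 ∨ 2*b + m = 5)
Before s := b - 7: (b ≠ -4 → c ≠ 2*b - 7) ∧ (m ≠ 10 ∨ 2*b + m = 5)
Answer: WP = (b ≠ -4 → c ≠ 2*b - 7) ∧ (m ≠ 10 ∨ 2*b + m = 5)


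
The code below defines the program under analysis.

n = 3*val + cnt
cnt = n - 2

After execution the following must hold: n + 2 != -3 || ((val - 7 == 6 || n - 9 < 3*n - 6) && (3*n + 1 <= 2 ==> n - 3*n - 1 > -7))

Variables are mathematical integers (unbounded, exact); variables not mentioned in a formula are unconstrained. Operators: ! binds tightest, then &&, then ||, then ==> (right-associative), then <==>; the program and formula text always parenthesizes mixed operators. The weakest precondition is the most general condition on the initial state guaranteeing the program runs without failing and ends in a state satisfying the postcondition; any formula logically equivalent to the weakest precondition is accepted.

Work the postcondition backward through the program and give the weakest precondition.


Working backward. After the program, the postcondition n + 2 != -3 || ((val - 7 == 6 || n - 9 < 3*n - 6) && (3*n + 1 <= 2 ==> n - 3*n - 1 > -7)) must hold; in canonical form it is n != -5 || ((val == 13 || 2*n > -3) && (3*n <= 1 ==> 2*n < 6)).
Before cnt := n - 2: n != -5 || ((val == 13 || 2*n > -3) && (3*n <= 1 ==> 2*n < 6))
Before n := 3*val + cnt: cnt + 3*val != -5 || ((val == 13 || 2*cnt + 6*val > -3) && (3*cnt + 9*val <= 1 ==> 2*cnt + 6*val < 6))
Answer: WP = cnt + 3*val != -5 || ((val == 13 || 2*cnt + 6*val > -3) && (3*cnt + 9*val <= 1 ==> 2*cnt + 6*val < 6))


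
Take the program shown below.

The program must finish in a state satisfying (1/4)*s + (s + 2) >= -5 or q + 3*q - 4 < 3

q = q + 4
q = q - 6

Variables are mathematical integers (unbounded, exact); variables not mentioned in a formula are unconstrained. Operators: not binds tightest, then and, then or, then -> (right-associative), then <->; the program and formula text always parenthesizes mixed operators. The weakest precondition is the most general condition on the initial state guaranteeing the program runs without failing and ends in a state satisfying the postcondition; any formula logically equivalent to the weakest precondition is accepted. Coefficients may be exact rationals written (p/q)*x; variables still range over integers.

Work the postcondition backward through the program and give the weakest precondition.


Working backward. After the program, the postcondition (1/4)*s + (s + 2) >= -5 or q + 3*q - 4 < 3 must hold; in canonical form it is (5/4)*s >= -7 or 4*q < 7.
Before q := q - 6: (5/4)*s >= -7 or 4*q < 31
Before q := q + 4: (5/4)*s >= -7 or 4*q < 15
Answer: WP = (5/4)*s >= -7 or 4*q < 15


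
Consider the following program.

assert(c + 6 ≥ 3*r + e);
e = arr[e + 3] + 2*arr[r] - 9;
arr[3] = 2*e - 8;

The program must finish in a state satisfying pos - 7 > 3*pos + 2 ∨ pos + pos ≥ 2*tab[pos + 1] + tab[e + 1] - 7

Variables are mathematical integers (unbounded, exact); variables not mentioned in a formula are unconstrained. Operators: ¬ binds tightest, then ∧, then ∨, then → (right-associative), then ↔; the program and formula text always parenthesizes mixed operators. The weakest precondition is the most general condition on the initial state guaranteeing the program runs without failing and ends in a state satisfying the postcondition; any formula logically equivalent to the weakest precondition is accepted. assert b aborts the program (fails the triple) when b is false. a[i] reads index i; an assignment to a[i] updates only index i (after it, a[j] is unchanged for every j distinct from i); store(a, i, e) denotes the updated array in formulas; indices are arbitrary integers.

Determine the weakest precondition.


Working backward. After the program, the postcondition pos - 7 > 3*pos + 2 ∨ pos + pos ≥ 2*tab[pos + 1] + tab[e + 1] - 7 must hold; in canonical form it is 2*pos < -9 ∨ 2*pos ≥ tab[e + 1] + 2*tab[pos + 1] - 7.
Before arr[3] := 2*e - 8: 2*pos < -9 ∨ 2*pos ≥ tab[e + 1] + 2*tab[pos + 1] - 7
Before e := arr[e + 3] + 2*arr[r] - 9: 2*pos < -9 ∨ 2*pos ≥ 2*tab[pos + 1] + tab[arr[e + 3] + 2*arr[r] - 8] - 7
Before assert c + 6 ≥ 3*r + e: c ≥ e + 3*r - 6 ∧ (2*pos < -9 ∨ 2*pos ≥ 2*tab[pos + 1] + tab[arr[e + 3] + 2*arr[r] - 8] - 7)
Answer: WP = c ≥ e + 3*r - 6 ∧ (2*pos < -9 ∨ 2*pos ≥ 2*tab[pos + 1] + tab[arr[e + 3] + 2*arr[r] - 8] - 7)


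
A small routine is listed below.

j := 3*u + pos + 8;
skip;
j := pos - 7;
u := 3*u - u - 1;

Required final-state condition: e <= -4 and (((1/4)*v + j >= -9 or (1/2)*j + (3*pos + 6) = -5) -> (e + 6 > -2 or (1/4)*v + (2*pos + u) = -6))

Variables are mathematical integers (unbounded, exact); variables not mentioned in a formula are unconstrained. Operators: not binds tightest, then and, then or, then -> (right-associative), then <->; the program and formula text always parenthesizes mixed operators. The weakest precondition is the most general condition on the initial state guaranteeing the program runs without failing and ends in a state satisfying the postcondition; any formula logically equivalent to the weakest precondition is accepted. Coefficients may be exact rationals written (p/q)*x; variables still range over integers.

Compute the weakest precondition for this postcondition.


Working backward. After the program, the postcondition e <= -4 and (((1/4)*v + j >= -9 or (1/2)*j + (3*pos + 6) = -5) -> (e + 6 > -2 or (1/4)*v + (2*pos + u) = -6)) must hold; in canonical form it is e <= -4 and ((j + (1/4)*v >= -9 or (1/2)*j + 3*pos = -11) -> (e > -8 or 2*pos + u + (1/4)*v = -6)).
Before u := 3*u - u - 1: e <= -4 and ((j + (1/4)*v >= -9 or (1/2)*j + 3*pos = -11) -> (e > -8 or 2*pos + 2*u + (1/4)*v = -5))
Before j := pos - 7: e <= -4 and ((pos + (1/4)*v >= -2 or (7/2)*pos = -15/2) -> (e > -8 or 2*pos + 2*u + (1/4)*v = -5))
Before skip: e <= -4 and ((pos + (1/4)*v >= -2 or (7/2)*pos = -15/2) -> (e > -8 or 2*pos + 2*u + (1/4)*v = -5))
Before j := 3*u + pos + 8: e <= -4 and ((pos + (1/4)*v >= -2 or (7/2)*pos = -15/2) -> (e > -8 or 2*pos + 2*u + (1/4)*v = -5))
Answer: WP = e <= -4 and ((pos + (1/4)*v >= -2 or (7/2)*pos = -15/2) -> (e > -8 or 2*pos + 2*u + (1/4)*v = -5))


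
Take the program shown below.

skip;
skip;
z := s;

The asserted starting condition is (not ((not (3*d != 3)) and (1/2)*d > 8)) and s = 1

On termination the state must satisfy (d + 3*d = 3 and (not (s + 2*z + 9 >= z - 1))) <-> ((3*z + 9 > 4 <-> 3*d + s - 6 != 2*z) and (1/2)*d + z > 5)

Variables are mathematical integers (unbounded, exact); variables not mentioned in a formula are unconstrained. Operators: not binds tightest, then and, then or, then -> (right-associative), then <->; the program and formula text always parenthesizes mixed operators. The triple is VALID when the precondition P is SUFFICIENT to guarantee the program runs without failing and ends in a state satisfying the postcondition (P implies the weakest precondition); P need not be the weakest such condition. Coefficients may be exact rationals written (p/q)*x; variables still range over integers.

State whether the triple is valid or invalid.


Working backward. After the program, the postcondition (d + 3*d = 3 and (not (s + 2*z + 9 >= z - 1))) <-> ((3*z + 9 > 4 <-> 3*d + s - 6 != 2*z) and (1/2)*d + z > 5) must hold; in canonical form it is (4*d = 3 and (not (s + z >= -10))) <-> ((3*z > -5 <-> 3*d + s != 2*z + 6) and (1/2)*d + z > 5).
Before z := s: (4*d = 3 and (not (2*s >= -10))) <-> ((3*s > -5 <-> 3*d != s + 6) and (1/2)*d + s > 5)
Before skip: (4*d = 3 and (not (2*s >= -10))) <-> ((3*s > -5 <-> 3*d != s + 6) and (1/2)*d + s > 5)
Before skip: (4*d = 3 and (not (2*s >= -10))) <-> ((3*s > -5 <-> 3*d != s + 6) and (1/2)*d + s > 5)
The weakest precondition is (4*d = 3 and (not (2*s >= -10))) <-> ((3*s > -5 <-> 3*d != s + 6) and (1/2)*d + s > 5).
Check whether (not ((not (3*d != 3)) and (1/2)*d > 8)) and s = 1 implies it.
Countermodel: at the initial state d = 9, s = 1, the precondition holds but the weakest precondition fails.
Answer: invalid


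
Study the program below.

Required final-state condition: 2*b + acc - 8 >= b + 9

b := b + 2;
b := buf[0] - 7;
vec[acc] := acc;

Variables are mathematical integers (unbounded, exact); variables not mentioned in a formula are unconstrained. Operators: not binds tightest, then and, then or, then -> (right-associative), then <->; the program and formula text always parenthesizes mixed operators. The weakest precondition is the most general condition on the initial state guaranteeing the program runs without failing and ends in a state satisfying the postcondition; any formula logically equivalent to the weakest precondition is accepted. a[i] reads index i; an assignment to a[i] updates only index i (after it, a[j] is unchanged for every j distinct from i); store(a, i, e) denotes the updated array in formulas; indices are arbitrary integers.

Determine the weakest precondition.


Working backward. After the program, the postcondition 2*b + acc - 8 >= b + 9 must hold; in canonical form it is acc + b >= 17.
Before vec[acc] := acc: acc + b >= 17
Before b := buf[0] - 7: buf[0] + acc >= 24
Before b := b + 2: buf[0] + acc >= 24
Answer: WP = buf[0] + acc >= 24


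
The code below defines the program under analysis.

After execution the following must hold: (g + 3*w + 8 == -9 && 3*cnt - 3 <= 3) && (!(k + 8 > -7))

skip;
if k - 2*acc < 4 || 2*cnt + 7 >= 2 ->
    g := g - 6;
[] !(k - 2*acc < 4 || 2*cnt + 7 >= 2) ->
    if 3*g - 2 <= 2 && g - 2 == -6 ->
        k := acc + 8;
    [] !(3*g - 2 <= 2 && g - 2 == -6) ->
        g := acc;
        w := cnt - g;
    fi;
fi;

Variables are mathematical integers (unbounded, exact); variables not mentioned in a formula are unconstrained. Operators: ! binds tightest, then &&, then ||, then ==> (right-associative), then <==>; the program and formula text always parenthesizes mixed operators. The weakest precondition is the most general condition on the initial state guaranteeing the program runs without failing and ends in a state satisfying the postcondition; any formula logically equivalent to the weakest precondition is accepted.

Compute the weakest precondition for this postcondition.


Working backward. After the program, the postcondition (g + 3*w + 8 == -9 && 3*cnt - 3 <= 3) && (!(k + 8 > -7)) must hold; in canonical form it is g + 3*w == -17 && 3*cnt <= 6 && (!(k > -15)).
Then branch requires g + 3*w == -11 && 3*cnt <= 6 && (!(k > -15)); else branch requires ((3*g <= 4 && g == -4) ==> (g + 3*w == -17 && 3*cnt <= 6 && (!(acc > -23)))) && ((!(3*g <= 4 && g == -4)) ==> (3*cnt == 2*acc - 17 && 3*cnt <= 6 && (!(k > -15)))).
Before the if: ((k < 2*acc + 4 || 2*cnt >= -5) ==> (g + 3*w == -11 && 3*cnt <= 6 && (!(k > -15)))) && ((!(k < 2*acc + 4 || 2*cnt >= -5)) ==> (((3*g <= 4 && g == -4) ==> (g + 3*w == -17 && 3*cnt <= 6 && (!(acc > -23)))) && ((!(3*g <= 4 && g == -4)) ==> (3*cnt == 2*acc - 17 && 3*cnt <= 6 && (!(k > -15))))))
Before skip: ((k < 2*acc + 4 || 2*cnt >= -5) ==> (g + 3*w == -11 && 3*cnt <= 6 && (!(k > -15)))) && ((!(k < 2*acc + 4 || 2*cnt >= -5)) ==> (((3*g <= 4 && g == -4) ==> (g + 3*w == -17 && 3*cnt <= 6 && (!(acc > -23)))) && ((!(3*g <= 4 && g == -4)) ==> (3*cnt == 2*acc - 17 && 3*cnt <= 6 && (!(k > -15))))))
Answer: WP = ((k < 2*acc + 4 || 2*cnt >= -5) ==> (g + 3*w == -11 && 3*cnt <= 6 && (!(k > -15)))) && ((!(k < 2*acc + 4 || 2*cnt >= -5)) ==> (((3*g <= 4 && g == -4) ==> (g + 3*w == -17 && 3*cnt <= 6 && (!(acc > -23)))) && ((!(3*g <= 4 && g == -4)) ==> (3*cnt == 2*acc - 17 && 3*cnt <= 6 && (!(k > -15))))))


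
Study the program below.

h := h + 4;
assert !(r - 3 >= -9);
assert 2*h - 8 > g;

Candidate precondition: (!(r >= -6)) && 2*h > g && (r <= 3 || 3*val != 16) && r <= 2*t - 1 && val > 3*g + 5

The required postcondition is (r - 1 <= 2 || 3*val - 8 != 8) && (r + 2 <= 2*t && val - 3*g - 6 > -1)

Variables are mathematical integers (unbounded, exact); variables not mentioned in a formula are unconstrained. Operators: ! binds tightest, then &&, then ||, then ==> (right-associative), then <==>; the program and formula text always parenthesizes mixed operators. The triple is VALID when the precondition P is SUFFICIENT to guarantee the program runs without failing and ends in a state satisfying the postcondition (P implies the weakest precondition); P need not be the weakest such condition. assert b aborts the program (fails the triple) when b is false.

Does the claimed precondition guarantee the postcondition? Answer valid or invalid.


Working backward. After the program, the postcondition (r - 1 <= 2 || 3*val - 8 != 8) && (r + 2 <= 2*t && val - 3*g - 6 > -1) must hold; in canonical form it is (r <= 3 || 3*val != 16) && r <= 2*t - 2 && val > 3*g + 5.
Before assert 2*h - 8 > g: 2*h > g + 8 && (r <= 3 || 3*val != 16) && r <= 2*t - 2 && val > 3*g + 5
Before assert !(r - 3 >= -9): (!(r >= -6)) && 2*h > g + 8 && (r <= 3 || 3*val != 16) && r <= 2*t - 2 && val > 3*g + 5
Before h := h + 4: (!(r >= -6)) && 2*h > g && (r <= 3 || 3*val != 16) && r <= 2*t - 2 && val > 3*g + 5
The weakest precondition is (!(r >= -6)) && 2*h > g && (r <= 3 || 3*val != 16) && r <= 2*t - 2 && val > 3*g + 5.
Check whether (!(r >= -6)) && 2*h > g && (r <= 3 || 3*val != 16) && r <= 2*t - 1 && val > 3*g + 5 implies it.
Countermodel: at the initial state g = -1, h = 0, r = -7, t = -3, val = 3, the precondition holds but the weakest precondition fails.
Answer: invalid


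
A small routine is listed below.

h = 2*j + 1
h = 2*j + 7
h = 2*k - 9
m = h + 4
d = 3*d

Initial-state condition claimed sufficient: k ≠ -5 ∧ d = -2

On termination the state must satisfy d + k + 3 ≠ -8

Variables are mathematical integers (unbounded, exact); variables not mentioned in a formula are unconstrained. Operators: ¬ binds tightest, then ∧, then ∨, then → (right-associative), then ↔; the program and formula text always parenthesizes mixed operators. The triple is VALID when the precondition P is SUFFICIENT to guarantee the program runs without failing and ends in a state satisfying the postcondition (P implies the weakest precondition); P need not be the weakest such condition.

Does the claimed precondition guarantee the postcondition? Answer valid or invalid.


Working backward. After the program, the postcondition d + k + 3 ≠ -8 must hold; in canonical form it is d + k ≠ -11.
Before d := 3*d: 3*d + k ≠ -11
Before m := h + 4: 3*d + k ≠ -11
Before h := 2*k - 9: 3*d + k ≠ -11
Before h := 2*j + 7: 3*d + k ≠ -11
Before h := 2*j + 1: 3*d + k ≠ -11
The weakest precondition is 3*d + k ≠ -11.
Check whether k ≠ -5 ∧ d = -2 implies it.
Every state satisfying the precondition satisfies the weakest precondition: the implication holds.
Answer: valid


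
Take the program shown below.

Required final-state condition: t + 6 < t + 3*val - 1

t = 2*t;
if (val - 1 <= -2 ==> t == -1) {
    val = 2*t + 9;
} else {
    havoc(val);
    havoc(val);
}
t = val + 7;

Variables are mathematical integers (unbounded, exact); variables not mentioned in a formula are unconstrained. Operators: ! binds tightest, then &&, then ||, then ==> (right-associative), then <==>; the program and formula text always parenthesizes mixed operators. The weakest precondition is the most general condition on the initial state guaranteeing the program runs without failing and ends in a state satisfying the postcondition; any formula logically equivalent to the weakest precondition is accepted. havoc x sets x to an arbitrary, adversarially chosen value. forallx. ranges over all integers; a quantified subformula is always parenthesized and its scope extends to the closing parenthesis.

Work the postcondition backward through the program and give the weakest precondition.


Working backward. After the program, the postcondition t + 6 < t + 3*val - 1 must hold; in canonical form it is 3*val > 7.
Before t := val + 7: 3*val > 7
Then branch requires 6*t > -20; else branch requires forall val_1. 3*val_1 > 7.
Before the if: ((val <= -1 ==> t == -1) ==> 6*t > -20) && ((!(val <= -1 ==> t == -1)) ==> (forall val_1. 3*val_1 > 7))
Before t := 2*t: ((val <= -1 ==> 2*t == -1) ==> 12*t > -20) && ((!(val <= -1 ==> 2*t == -1)) ==> (forall val_1. 3*val_1 > 7))
Answer: WP = ((val <= -1 ==> 2*t == -1) ==> 12*t > -20) && ((!(val <= -1 ==> 2*t == -1)) ==> (forall val_1. 3*val_1 > 7))


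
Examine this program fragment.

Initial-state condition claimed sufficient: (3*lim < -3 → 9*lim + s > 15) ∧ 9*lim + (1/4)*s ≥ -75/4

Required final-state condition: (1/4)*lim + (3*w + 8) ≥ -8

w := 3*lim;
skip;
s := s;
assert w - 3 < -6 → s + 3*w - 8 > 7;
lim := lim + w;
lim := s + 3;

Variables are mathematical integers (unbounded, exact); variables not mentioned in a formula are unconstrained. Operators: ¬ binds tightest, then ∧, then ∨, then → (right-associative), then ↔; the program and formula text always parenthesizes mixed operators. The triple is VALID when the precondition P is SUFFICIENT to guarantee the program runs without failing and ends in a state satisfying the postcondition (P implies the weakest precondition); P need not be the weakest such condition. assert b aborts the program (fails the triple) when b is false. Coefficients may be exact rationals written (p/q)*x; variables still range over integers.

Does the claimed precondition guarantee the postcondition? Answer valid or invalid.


Working backward. After the program, the postcondition (1/4)*lim + (3*w + 8) ≥ -8 must hold; in canonical form it is (1/4)*lim + 3*w ≥ -16.
Before lim := s + 3: (1/4)*s + 3*w ≥ -67/4
Before lim := lim + w: (1/4)*s + 3*w ≥ -67/4
Before assert w - 3 < -6 → s + 3*w - 8 > 7: (w < -3 → s + 3*w > 15) ∧ (1/4)*s + 3*w ≥ -67/4
Before s := s: (w < -3 → s + 3*w > 15) ∧ (1/4)*s + 3*w ≥ -67/4
Before skip: (w < -3 → s + 3*w > 15) ∧ (1/4)*s + 3*w ≥ -67/4
Before w := 3*lim: (3*lim < -3 → 9*lim + s > 15) ∧ 9*lim + (1/4)*s ≥ -67/4
The weakest precondition is (3*lim < -3 → 9*lim + s > 15) ∧ 9*lim + (1/4)*s ≥ -67/4.
Check whether (3*lim < -3 → 9*lim + s > 15) ∧ 9*lim + (1/4)*s ≥ -75/4 implies it.
Countermodel: at the initial state lim = -4, s = 76, the precondition holds but the weakest precondition fails.
Answer: invalid


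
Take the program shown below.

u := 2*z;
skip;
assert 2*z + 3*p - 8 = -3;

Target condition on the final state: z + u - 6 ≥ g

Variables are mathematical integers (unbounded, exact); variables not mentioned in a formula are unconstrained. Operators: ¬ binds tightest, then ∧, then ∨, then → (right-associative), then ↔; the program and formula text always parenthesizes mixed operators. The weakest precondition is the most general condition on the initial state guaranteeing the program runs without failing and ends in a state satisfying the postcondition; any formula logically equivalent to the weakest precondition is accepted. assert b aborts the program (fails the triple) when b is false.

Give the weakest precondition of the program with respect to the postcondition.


Working backward. After the program, the postcondition z + u - 6 ≥ g must hold; in canonical form it is u + z ≥ g + 6.
Before assert 2*z + 3*p - 8 = -3: 3*p + 2*z = 5 ∧ u + z ≥ g + 6
Before skip: 3*p + 2*z = 5 ∧ u + z ≥ g + 6
Before u := 2*z: 3*p + 2*z = 5 ∧ 3*z ≥ g + 6
Answer: WP = 3*p + 2*z = 5 ∧ 3*z ≥ g + 6


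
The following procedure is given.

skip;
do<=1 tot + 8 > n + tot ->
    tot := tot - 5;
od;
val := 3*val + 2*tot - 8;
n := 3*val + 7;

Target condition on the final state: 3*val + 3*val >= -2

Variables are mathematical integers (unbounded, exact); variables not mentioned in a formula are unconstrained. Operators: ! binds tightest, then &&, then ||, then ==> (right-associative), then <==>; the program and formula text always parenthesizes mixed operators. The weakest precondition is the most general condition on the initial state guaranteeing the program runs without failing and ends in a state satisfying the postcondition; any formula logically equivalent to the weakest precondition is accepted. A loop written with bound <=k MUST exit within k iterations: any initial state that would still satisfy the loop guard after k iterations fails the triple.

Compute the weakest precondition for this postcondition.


Working backward. After the program, the postcondition 3*val + 3*val >= -2 must hold; in canonical form it is 6*val >= -2.
Before n := 3*val + 7: 6*val >= -2
Before val := 3*val + 2*tot - 8: 12*tot + 18*val >= 46
Before the loop (bound <=1), unroll the exhaustion recursion (WP_0 = exit-now case; WP_j = one more guarded iteration, up to j = 1):
  WP_0: (!(n < 8)) && 12*tot + 18*val >= 46
  WP_1: (n < 8 ==> ((!(n < 8)) && 12*tot + 18*val >= 106)) && ((!(n < 8)) ==> 12*tot + 18*val >= 46)
So before the loop: (n < 8 ==> ((!(n < 8)) && 12*tot + 18*val >= 106)) && ((!(n < 8)) ==> 12*tot + 18*val >= 46)
Before skip: (n < 8 ==> ((!(n < 8)) && 12*tot + 18*val >= 106)) && ((!(n < 8)) ==> 12*tot + 18*val >= 46)
Answer: WP = (n < 8 ==> ((!(n < 8)) && 12*tot + 18*val >= 106)) && ((!(n < 8)) ==> 12*tot + 18*val >= 46)


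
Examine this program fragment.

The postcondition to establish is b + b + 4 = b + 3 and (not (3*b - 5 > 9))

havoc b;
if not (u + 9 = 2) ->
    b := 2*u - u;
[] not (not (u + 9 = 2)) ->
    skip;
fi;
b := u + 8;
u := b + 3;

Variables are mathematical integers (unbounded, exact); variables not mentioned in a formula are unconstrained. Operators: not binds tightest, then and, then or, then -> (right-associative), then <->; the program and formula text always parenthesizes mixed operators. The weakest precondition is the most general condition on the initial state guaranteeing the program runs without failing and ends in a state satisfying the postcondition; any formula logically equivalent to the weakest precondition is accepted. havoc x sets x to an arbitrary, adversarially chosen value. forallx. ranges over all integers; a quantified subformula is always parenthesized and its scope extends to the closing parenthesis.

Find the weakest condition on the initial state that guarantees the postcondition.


Working backward. After the program, the postcondition b + b + 4 = b + 3 and (not (3*b - 5 > 9)) must hold; in canonical form it is b = -1 and (not (3*b > 14)).
Before u := b + 3: b = -1 and (not (3*b > 14))
Before b := u + 8: u = -9 and (not (3*u > -10))
Then branch requires u = -9 and (not (3*u > -10)); else branch requires u = -9 and (not (3*u > -10)).
Before the if: ((not (u = -7)) -> (u = -9 and (not (3*u > -10)))) and (u = -7 -> (u = -9 and (not (3*u > -10))))
Before havoc b: ((not (u = -7)) -> (u = -9 and (not (3*u > -10)))) and (u = -7 -> (u = -9 and (not (3*u > -10))))
Answer: WP = ((not (u = -7)) -> (u = -9 and (not (3*u > -10)))) and (u = -7 -> (u = -9 and (not (3*u > -10))))


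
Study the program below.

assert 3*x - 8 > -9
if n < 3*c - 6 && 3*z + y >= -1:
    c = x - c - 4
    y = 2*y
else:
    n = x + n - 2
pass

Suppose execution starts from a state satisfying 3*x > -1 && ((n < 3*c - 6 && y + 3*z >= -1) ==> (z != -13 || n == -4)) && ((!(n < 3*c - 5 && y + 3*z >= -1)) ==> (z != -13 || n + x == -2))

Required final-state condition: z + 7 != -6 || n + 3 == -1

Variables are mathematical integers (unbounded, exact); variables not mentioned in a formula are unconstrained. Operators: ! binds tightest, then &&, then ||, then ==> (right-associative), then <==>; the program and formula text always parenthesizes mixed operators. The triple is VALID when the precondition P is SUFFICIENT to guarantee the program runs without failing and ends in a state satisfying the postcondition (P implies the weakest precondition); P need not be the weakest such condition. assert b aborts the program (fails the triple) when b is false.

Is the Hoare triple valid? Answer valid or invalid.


Working backward. After the program, the postcondition z + 7 != -6 || n + 3 == -1 must hold; in canonical form it is z != -13 || n == -4.
Before skip: z != -13 || n == -4
Then branch requires z != -13 || n == -4; else branch requires z != -13 || n + x == -2.
Before the if: ((n < 3*c - 6 && y + 3*z >= -1) ==> (z != -13 || n == -4)) && ((!(n < 3*c - 6 && y + 3*z >= -1)) ==> (z != -13 || n + x == -2))
Before assert 3*x - 8 > -9: 3*x > -1 && ((n < 3*c - 6 && y + 3*z >= -1) ==> (z != -13 || n == -4)) && ((!(n < 3*c - 6 && y + 3*z >= -1)) ==> (z != -13 || n + x == -2))
The weakest precondition is 3*x > -1 && ((n < 3*c - 6 && y + 3*z >= -1) ==> (z != -13 || n == -4)) && ((!(n < 3*c - 6 && y + 3*z >= -1)) ==> (z != -13 || n + x == -2)).
Check whether 3*x > -1 && ((n < 3*c - 6 && y + 3*z >= -1) ==> (z != -13 || n == -4)) && ((!(n < 3*c - 5 && y + 3*z >= -1)) ==> (z != -13 || n + x == -2)) implies it.
Countermodel: at the initial state c = 1, n = -3, x = 0, y = 38, z = -13, the precondition holds but the weakest precondition fails.
Answer: invalid


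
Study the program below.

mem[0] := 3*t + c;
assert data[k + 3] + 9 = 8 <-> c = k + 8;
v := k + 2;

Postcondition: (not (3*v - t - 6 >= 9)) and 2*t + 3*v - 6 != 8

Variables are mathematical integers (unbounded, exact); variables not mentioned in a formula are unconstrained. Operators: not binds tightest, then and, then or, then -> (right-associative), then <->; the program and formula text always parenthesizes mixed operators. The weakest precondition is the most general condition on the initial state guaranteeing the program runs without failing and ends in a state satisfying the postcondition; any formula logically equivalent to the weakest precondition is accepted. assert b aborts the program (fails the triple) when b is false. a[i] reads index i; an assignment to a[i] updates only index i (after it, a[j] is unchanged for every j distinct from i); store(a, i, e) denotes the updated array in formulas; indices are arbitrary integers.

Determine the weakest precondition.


Working backward. After the program, the postcondition (not (3*v - t - 6 >= 9)) and 2*t + 3*v - 6 != 8 must hold; in canonical form it is (not (3*v >= t + 15)) and 2*t + 3*v != 14.
Before v := k + 2: (not (3*k >= t + 9)) and 3*k + 2*t != 8
Before assert data[k + 3] + 9 = 8 <-> c = k + 8: (data[k + 3] = -1 <-> c = k + 8) and (not (3*k >= t + 9)) and 3*k + 2*t != 8
Before mem[0] := 3*t + c: (data[k + 3] = -1 <-> c = k + 8) and (not (3*k >= t + 9)) and 3*k + 2*t != 8
Answer: WP = (data[k + 3] = -1 <-> c = k + 8) and (not (3*k >= t + 9)) and 3*k + 2*t != 8


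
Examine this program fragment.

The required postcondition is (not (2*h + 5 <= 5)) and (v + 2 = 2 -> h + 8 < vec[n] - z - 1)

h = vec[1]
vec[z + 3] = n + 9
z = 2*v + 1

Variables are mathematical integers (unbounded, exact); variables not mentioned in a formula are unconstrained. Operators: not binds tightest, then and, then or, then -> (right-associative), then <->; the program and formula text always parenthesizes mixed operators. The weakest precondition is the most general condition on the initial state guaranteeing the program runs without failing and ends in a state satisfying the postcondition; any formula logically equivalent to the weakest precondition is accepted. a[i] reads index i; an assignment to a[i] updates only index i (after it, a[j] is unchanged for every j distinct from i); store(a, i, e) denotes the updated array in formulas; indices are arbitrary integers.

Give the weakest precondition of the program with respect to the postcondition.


Working backward. After the program, the postcondition (not (2*h + 5 <= 5)) and (v + 2 = 2 -> h + 8 < vec[n] - z - 1) must hold; in canonical form it is (not (2*h <= 0)) and (v = 0 -> h + z < vec[n] - 9).
Before z := 2*v + 1: (not (2*h <= 0)) and (v = 0 -> h + 2*v < vec[n] - 10)
Before vec[z + 3] := n + 9: (not (2*h <= 0)) and (v = 0 -> h + 2*v < store(vec, z + 3, n + 9)[n] - 10)
Before h := vec[1]: (not (2*vec[1] <= 0)) and (v = 0 -> vec[1] + 2*v < store(vec, z + 3, n + 9)[n] - 10)
Answer: WP = (not (2*vec[1] <= 0)) and (v = 0 -> vec[1] + 2*v < store(vec, z + 3, n + 9)[n] - 10)


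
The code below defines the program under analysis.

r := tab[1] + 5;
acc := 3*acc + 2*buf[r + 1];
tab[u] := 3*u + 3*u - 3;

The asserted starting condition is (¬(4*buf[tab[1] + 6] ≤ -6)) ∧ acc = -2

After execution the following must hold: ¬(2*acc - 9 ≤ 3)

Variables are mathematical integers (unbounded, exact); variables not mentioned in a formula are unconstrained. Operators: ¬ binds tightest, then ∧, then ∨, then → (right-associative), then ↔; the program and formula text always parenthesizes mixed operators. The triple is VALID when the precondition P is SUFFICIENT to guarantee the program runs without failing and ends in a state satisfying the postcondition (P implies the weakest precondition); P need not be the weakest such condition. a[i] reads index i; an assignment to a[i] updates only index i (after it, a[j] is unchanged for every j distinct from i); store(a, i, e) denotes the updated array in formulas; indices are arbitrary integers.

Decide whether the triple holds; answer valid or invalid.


Working backward. After the program, the postcondition ¬(2*acc - 9 ≤ 3) must hold; in canonical form it is ¬(2*acc ≤ 12).
Before tab[u] := 3*u + 3*u - 3: ¬(2*acc ≤ 12)
Before acc := 3*acc + 2*buf[r + 1]: ¬(4*buf[r + 1] + 6*acc ≤ 12)
Before r := tab[1] + 5: ¬(4*buf[tab[1] + 6] + 6*acc ≤ 12)
The weakest precondition is ¬(4*buf[tab[1] + 6] + 6*acc ≤ 12).
Check whether (¬(4*buf[tab[1] + 6] ≤ -6)) ∧ acc = -2 implies it.
Countermodel: at the initial state acc = -2, buf = {[1] = 0, [6] = 0, elsewhere 0}, tab = {[1] = 0, [6] = 0, elsewhere 0}, the precondition holds but the weakest precondition fails.
Answer: invalid


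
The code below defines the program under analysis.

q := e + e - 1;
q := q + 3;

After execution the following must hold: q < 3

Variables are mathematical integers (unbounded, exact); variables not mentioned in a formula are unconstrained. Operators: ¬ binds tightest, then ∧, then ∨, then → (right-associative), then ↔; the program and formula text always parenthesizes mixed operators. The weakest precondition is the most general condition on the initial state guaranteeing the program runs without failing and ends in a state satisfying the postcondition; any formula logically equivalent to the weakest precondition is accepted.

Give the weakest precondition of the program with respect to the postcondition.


Working backward. After the program, q < 3 must hold.
Before q := q + 3: q < 0
Before q := e + e - 1: 2*e < 1
Answer: WP = 2*e < 1


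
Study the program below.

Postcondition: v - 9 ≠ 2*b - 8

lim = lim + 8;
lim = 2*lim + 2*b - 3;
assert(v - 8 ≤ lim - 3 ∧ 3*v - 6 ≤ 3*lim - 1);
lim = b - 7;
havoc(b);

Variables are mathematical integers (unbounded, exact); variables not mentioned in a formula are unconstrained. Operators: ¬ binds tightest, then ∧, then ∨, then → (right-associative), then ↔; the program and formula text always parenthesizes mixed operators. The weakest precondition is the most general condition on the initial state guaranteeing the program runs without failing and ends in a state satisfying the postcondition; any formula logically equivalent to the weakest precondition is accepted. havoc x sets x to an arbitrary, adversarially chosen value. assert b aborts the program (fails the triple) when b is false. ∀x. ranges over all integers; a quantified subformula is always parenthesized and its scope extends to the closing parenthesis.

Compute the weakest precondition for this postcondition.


Working backward. After the program, the postcondition v - 9 ≠ 2*b - 8 must hold; in canonical form it is v ≠ 2*b + 1.
Before havoc b: ∀b_1. v ≠ 2*b_1 + 1
Before lim := b - 7: ∀b_1. v ≠ 2*b_1 + 1
Before assert v - 8 ≤ lim - 3 ∧ 3*v - 6 ≤ 3*lim - 1: v ≤ lim + 5 ∧ 3*v ≤ 3*lim + 5 ∧ (∀b_1. v ≠ 2*b_1 + 1)
Before lim := 2*lim + 2*b - 3: v ≤ 2*b + 2*lim + 2 ∧ 3*v ≤ 6*b + 6*lim - 4 ∧ (∀b_1. v ≠ 2*b_1 + 1)
Before lim := lim + 8: v ≤ 2*b + 2*lim + 18 ∧ 3*v ≤ 6*b + 6*lim + 44 ∧ (∀b_1. v ≠ 2*b_1 + 1)
Answer: WP = v ≤ 2*b + 2*lim + 18 ∧ 3*v ≤ 6*b + 6*lim + 44 ∧ (∀b_1. v ≠ 2*b_1 + 1)


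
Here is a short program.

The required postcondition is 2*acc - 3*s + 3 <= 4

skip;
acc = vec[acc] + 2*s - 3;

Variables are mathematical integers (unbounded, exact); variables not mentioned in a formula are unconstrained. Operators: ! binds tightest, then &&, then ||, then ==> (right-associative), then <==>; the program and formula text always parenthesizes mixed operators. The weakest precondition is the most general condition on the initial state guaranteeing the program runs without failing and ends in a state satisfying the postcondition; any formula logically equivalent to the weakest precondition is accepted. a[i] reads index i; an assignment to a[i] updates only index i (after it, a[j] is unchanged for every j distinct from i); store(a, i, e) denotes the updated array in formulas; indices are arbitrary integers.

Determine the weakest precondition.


Working backward. After the program, the postcondition 2*acc - 3*s + 3 <= 4 must hold; in canonical form it is 2*acc <= 3*s + 1.
Before acc := vec[acc] + 2*s - 3: 2*vec[acc] + s <= 7
Before skip: 2*vec[acc] + s <= 7
Answer: WP = 2*vec[acc] + s <= 7


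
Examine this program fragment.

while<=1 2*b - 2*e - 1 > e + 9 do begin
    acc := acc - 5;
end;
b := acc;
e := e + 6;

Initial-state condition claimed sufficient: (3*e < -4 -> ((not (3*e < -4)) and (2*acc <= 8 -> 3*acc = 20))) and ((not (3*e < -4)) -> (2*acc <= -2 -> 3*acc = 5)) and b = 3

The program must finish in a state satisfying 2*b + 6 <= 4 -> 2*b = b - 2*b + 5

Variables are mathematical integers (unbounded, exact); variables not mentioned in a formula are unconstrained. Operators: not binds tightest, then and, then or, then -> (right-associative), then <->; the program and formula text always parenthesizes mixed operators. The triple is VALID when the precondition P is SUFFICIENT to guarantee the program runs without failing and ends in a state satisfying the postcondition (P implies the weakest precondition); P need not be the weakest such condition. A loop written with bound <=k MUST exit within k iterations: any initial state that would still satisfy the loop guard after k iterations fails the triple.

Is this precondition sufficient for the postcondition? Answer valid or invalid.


Working backward. After the program, the postcondition 2*b + 6 <= 4 -> 2*b = b - 2*b + 5 must hold; in canonical form it is 2*b <= -2 -> 3*b = 5.
Before e := e + 6: 2*b <= -2 -> 3*b = 5
Before b := acc: 2*acc <= -2 -> 3*acc = 5
Before the loop (bound <=1), unroll the exhaustion recursion (WP_0 = exit-now case; WP_j = one more guarded iteration, up to j = 1):
  WP_0: (not (2*b > 3*e + 10)) and (2*acc <= -2 -> 3*acc = 5)
  WP_1: (2*b > 3*e + 10 -> ((not (2*b > 3*e + 10)) and (2*acc <= 8 -> 3*acc = 20))) and ((not (2*b > 3*e + 10)) -> (2*acc <= -2 -> 3*acc = 5))
So before the loop: (2*b > 3*e + 10 -> ((not (2*b > 3*e + 10)) and (2*acc <= 8 -> 3*acc = 20))) and ((not (2*b > 3*e + 10)) -> (2*acc <= -2 -> 3*acc = 5))
The weakest precondition is (2*b > 3*e + 10 -> ((not (2*b > 3*e + 10)) and (2*acc <= 8 -> 3*acc = 20))) and ((not (2*b > 3*e + 10)) -> (2*acc <= -2 -> 3*acc = 5)).
Check whether (3*e < -4 -> ((not (3*e < -4)) and (2*acc <= 8 -> 3*acc = 20))) and ((not (3*e < -4)) -> (2*acc <= -2 -> 3*acc = 5)) and b = 3 implies it.
Every state satisfying the precondition satisfies the weakest precondition: the implication holds.
Answer: valid
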